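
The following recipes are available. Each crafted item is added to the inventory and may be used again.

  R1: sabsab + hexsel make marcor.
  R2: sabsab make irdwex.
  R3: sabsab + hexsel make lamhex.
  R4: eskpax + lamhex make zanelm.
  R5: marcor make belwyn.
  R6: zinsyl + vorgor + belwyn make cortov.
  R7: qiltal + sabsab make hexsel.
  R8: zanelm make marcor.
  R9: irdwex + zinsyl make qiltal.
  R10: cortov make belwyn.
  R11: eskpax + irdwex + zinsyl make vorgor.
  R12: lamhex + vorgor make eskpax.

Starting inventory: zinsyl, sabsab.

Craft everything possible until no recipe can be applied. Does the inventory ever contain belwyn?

sabsab → irdwex (R2).
irdwex + zinsyl → qiltal (R9).
qiltal + sabsab → hexsel (R7).
Using R1, sabsab and hexsel make marcor.
Using R5, marcor makes belwyn.

Yes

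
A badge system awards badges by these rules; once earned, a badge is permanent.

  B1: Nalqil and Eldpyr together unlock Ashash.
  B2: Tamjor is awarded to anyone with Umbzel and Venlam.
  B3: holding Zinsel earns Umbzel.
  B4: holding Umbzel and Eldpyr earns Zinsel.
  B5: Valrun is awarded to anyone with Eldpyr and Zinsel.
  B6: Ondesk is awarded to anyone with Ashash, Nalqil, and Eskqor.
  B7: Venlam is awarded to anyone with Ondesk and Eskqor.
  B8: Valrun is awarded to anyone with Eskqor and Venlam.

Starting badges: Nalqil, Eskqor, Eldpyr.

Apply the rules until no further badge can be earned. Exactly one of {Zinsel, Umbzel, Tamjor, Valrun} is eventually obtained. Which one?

Valrun

With Nalqil and Eldpyr, Ashash is earned (B1).
With Ashash, Nalqil, and Eskqor, Ondesk is earned (B6).
With Ondesk and Eskqor, Venlam is earned (B7).
With Eskqor and Venlam, Valrun is earned (B8).
Zinsel would need Umbzel and Eldpyr (B4), but Umbzel is never earned. Tamjor would need Umbzel and Venlam (B2), but Umbzel is never earned. Umbzel would need Zinsel (B3), but Zinsel is never earned.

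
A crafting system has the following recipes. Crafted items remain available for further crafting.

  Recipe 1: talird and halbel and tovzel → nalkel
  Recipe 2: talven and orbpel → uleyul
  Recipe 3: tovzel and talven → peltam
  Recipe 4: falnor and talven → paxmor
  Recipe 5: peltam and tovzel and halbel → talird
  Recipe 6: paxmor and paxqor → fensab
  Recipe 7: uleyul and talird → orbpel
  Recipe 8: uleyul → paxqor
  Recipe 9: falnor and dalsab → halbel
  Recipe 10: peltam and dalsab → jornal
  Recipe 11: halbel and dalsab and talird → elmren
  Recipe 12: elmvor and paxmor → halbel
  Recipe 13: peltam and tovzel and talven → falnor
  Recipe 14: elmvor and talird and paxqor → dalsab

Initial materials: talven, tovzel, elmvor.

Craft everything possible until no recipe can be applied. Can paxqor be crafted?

paxqor would need uleyul (Recipe 8), but uleyul is never obtained.

No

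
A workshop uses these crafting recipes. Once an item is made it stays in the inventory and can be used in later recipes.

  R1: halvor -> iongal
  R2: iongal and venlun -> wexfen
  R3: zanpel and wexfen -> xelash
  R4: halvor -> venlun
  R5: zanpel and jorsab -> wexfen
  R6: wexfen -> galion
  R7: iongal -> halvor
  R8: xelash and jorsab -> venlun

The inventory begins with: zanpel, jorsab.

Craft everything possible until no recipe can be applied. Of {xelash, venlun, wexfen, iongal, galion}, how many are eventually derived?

zanpel and jorsab -> wexfen (R5).
Using R6, wexfen makes galion.
Using R3, zanpel and wexfen make xelash.
xelash and jorsab -> venlun (R8).
xelash: reached.
venlun: reached.
wexfen: reached.
iongal would need halvor (R1), but halvor is never obtained.
galion: reached.
Reached: xelash, venlun, wexfen, and galion — 4 of the 5.

4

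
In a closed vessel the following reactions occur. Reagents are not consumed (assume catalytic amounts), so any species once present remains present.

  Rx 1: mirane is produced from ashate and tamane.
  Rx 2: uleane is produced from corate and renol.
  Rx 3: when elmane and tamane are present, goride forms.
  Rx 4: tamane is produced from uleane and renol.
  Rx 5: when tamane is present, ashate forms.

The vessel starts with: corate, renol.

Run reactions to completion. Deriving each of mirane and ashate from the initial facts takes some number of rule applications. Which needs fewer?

ashate: corate and renol present → uleane forms (Rx 2). uleane and renol present → tamane forms (Rx 4). tamane present → ashate forms (Rx 5). [3 rule applications]
mirane: corate and renol present → uleane forms (Rx 2). uleane and renol present → tamane forms (Rx 4). tamane present → ashate forms (Rx 5). ashate and tamane present → mirane forms (Rx 1). [4 rule applications]
ashate needs fewer.

ashate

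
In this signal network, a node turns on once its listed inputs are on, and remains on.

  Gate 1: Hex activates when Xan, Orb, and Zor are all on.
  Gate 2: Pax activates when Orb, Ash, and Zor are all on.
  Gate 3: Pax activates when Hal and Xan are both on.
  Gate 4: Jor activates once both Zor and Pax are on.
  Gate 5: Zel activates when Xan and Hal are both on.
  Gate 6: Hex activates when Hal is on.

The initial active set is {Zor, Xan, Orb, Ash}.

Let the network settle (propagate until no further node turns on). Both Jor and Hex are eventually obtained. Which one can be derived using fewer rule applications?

Hex

Hex: Xan, Orb, and Zor are on, so Hex activates (Gate 1). [1 rule application]
Jor: Orb, Ash, and Zor are on, so Pax activates (Gate 2). Gate 4: Zor and Pax on → Jor on. [2 rule applications]
Hex needs fewer.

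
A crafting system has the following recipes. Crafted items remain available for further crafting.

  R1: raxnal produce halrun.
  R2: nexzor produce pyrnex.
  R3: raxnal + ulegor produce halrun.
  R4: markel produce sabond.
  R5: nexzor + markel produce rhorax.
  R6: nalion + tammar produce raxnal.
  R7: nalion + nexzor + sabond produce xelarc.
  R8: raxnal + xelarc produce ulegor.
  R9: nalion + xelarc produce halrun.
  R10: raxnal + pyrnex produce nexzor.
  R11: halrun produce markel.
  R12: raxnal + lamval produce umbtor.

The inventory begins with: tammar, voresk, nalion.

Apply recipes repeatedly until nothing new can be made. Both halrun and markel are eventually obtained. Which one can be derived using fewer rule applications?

halrun: Using R6, nalion and tammar make raxnal. raxnal → halrun (R1). [2 rule applications]
markel: nalion + tammar → raxnal (R6). raxnal → halrun (R1). halrun → markel (R11). [3 rule applications]
halrun needs fewer.

halrun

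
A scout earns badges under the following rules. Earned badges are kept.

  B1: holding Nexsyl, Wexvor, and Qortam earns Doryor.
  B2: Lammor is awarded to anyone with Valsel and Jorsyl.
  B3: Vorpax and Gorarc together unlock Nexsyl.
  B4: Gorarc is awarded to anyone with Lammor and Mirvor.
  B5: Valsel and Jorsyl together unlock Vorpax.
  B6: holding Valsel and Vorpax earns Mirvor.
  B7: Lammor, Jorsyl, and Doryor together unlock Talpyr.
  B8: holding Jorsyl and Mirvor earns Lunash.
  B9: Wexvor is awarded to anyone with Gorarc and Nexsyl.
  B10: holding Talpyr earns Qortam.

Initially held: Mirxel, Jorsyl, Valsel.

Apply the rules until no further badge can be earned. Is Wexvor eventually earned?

Yes

With Valsel and Jorsyl, Vorpax is earned (B5).
With Valsel and Jorsyl, Lammor is earned (B2).
With Valsel and Vorpax, Mirvor is earned (B6).
With Lammor and Mirvor, Gorarc is earned (B4).
With Vorpax and Gorarc, Nexsyl is earned (B3).
With Gorarc and Nexsyl, Wexvor is earned (B9).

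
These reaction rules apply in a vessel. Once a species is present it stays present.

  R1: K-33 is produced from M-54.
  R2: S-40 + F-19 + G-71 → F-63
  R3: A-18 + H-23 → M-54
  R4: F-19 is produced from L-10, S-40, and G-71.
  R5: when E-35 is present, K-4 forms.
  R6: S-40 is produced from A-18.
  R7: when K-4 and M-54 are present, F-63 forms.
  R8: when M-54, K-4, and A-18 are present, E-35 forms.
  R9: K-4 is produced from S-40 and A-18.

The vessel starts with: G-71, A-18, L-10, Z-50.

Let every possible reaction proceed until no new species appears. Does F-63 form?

Yes

A-18 present → S-40 forms (R6).
L-10, S-40, and G-71 present → F-19 forms (R4).
S-40, F-19, and G-71 present → F-63 forms (R2).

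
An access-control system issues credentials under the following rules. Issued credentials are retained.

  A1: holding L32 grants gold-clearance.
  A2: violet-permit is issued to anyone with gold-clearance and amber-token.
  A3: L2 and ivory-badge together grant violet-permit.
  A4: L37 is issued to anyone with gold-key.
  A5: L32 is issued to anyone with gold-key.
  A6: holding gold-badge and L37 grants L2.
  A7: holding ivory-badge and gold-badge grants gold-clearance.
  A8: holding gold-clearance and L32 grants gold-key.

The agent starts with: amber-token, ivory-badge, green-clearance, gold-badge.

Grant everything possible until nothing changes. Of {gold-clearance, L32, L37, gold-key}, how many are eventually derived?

1

Holding ivory-badge and gold-badge grants gold-clearance (A7).
gold-clearance: reached.
L32 would need gold-key (A5), but gold-key is never granted.
L37 would need gold-key (A4), but gold-key is never granted.
gold-key would need gold-clearance and L32 (A8), but L32 is never granted.
Reached: gold-clearance — 1 of the 4.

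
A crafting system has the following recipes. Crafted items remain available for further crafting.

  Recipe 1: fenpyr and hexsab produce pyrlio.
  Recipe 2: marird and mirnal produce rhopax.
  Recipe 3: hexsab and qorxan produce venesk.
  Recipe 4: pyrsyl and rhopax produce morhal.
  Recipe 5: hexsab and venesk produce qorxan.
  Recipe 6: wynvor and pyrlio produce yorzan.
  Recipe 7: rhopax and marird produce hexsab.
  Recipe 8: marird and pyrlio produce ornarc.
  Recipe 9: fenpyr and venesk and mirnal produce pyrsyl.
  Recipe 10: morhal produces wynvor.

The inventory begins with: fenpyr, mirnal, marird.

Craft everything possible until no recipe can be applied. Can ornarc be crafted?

Yes

Using Recipe 2, marird and mirnal make rhopax.
rhopax and marird → hexsab (Recipe 7).
fenpyr and hexsab → pyrlio (Recipe 1).
Using Recipe 8, marird and pyrlio make ornarc.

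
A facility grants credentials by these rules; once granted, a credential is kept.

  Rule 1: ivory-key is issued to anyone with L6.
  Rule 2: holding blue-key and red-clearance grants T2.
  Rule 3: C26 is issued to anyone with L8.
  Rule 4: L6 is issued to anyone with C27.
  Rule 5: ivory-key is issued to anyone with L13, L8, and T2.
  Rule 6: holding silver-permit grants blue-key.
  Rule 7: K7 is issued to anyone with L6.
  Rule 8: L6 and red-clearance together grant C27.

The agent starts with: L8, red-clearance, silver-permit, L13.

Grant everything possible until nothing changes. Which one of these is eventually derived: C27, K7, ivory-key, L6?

ivory-key

Holding silver-permit grants blue-key (Rule 6).
Holding blue-key and red-clearance grants T2 (Rule 2).
Holding L13, L8, and T2 grants ivory-key (Rule 5).
C27 would need L6 and red-clearance (Rule 8), but L6 is never granted. L6 would need C27 (Rule 4), but C27 is never granted. K7 would need L6 (Rule 7), but L6 is never granted.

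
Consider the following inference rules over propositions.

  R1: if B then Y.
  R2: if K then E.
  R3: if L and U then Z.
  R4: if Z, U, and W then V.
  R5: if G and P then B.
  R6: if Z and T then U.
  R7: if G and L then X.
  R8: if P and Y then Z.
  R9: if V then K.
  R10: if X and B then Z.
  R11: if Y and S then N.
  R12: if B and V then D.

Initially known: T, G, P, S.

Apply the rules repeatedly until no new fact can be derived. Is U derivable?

From G and P, R5 gives B.
B holds, so Y follows (R1).
From P and Y, R8 gives Z.
From Z and T, R6 gives U.

Yes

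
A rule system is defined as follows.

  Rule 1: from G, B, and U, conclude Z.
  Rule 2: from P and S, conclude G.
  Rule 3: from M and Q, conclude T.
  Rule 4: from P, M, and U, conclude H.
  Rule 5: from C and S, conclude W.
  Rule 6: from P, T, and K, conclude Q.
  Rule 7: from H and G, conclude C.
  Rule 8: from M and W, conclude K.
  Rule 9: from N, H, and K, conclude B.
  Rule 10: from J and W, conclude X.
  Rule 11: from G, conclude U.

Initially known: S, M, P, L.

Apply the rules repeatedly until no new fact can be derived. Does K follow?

Yes

From P and S, Rule 2 gives G.
G holds, so U follows (Rule 11).
P, M, and U hold, so H follows (Rule 4).
From H and G, Rule 7 gives C.
From C and S, Rule 5 gives W.
M and W hold, so K follows (Rule 8).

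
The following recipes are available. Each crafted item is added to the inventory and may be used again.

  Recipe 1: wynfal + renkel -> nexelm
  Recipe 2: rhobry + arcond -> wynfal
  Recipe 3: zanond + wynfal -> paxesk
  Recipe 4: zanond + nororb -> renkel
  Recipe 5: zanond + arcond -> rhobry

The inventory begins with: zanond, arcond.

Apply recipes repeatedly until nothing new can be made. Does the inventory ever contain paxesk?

Yes

zanond + arcond -> rhobry (Recipe 5).
Using Recipe 2, rhobry and arcond make wynfal.
zanond + wynfal -> paxesk (Recipe 3).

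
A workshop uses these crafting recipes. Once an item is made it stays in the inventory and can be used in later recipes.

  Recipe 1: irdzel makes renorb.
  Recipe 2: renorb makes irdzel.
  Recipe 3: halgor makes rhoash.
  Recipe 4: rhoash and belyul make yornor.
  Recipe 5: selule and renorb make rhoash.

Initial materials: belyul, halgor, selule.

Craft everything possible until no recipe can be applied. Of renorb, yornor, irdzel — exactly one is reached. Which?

yornor

halgor → rhoash (Recipe 3).
Using Recipe 4, rhoash and belyul make yornor.
irdzel would need renorb (Recipe 2), but renorb is never obtained. renorb would need irdzel (Recipe 1), but irdzel is never obtained.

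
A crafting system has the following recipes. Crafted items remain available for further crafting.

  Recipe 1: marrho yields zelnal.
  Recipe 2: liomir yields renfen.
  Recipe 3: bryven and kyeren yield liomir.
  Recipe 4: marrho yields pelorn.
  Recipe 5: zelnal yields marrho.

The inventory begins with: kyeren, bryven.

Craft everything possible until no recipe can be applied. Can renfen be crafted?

Yes

bryven and kyeren → liomir (Recipe 3).
liomir → renfen (Recipe 2).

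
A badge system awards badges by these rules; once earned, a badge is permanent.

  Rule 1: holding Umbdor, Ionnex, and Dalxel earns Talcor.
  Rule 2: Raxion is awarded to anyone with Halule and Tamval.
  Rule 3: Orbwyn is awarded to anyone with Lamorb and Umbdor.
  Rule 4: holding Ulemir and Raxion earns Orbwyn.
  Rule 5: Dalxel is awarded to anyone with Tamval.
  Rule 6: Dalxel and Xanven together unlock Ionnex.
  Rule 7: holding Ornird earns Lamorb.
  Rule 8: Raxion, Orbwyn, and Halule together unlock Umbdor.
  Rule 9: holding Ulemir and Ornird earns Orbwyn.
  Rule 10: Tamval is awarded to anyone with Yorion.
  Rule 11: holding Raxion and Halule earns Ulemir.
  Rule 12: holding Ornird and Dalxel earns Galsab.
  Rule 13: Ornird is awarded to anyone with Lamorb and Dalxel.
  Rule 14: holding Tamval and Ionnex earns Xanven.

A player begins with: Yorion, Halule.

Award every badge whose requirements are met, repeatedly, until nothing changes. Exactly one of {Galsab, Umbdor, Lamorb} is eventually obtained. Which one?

With Yorion, Tamval is earned (Rule 10).
With Halule and Tamval, Raxion is earned (Rule 2).
With Raxion and Halule, Ulemir is earned (Rule 11).
With Ulemir and Raxion, Orbwyn is earned (Rule 4).
With Raxion, Orbwyn, and Halule, Umbdor is earned (Rule 8).
Galsab would need Ornird and Dalxel (Rule 12), but Ornird is never earned. Lamorb would need Ornird (Rule 7), but Ornird is never earned.

Umbdor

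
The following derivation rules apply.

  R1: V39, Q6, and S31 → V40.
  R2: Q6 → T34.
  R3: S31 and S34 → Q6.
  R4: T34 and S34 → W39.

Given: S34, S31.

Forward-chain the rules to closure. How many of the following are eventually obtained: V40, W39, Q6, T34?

3

From S31 and S34, R3 gives Q6.
Q6 holds, so T34 follows (R2).
From T34 and S34, R4 gives W39.
V40 would need V39, Q6, and S31 (R1), but V39 is never established.
W39: reached.
Q6: reached.
T34: reached.
Reached: W39, Q6, and T34 — 3 of the 4.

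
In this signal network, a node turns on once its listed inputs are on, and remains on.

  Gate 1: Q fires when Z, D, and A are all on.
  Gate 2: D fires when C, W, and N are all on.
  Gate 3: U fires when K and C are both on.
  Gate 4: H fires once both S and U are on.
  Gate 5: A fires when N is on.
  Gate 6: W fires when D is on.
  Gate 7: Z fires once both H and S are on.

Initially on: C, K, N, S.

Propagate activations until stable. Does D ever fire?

No

D would need C, W, and N (Gate 2), but W never turns on.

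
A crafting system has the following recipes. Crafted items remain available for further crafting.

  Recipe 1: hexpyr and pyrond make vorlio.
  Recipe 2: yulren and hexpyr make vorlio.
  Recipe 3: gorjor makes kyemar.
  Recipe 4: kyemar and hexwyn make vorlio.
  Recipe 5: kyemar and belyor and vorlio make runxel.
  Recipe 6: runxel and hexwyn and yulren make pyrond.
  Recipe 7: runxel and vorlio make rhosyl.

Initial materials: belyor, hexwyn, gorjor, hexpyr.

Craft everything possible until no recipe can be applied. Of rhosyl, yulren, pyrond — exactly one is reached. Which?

rhosyl

gorjor → kyemar (Recipe 3).
kyemar and hexwyn → vorlio (Recipe 4).
kyemar and belyor and vorlio → runxel (Recipe 5).
runxel and vorlio → rhosyl (Recipe 7).
No rule produces yulren, and it is not given. pyrond would need runxel, hexwyn, and yulren (Recipe 6), but yulren is never obtained.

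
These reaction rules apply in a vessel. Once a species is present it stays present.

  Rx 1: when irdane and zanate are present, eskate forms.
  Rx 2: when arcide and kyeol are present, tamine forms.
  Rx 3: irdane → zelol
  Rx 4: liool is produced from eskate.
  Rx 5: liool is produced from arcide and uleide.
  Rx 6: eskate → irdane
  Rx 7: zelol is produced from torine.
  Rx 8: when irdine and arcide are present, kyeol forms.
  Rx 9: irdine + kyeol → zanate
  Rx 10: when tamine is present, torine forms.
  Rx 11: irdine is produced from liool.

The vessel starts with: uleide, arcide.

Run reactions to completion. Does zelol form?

Yes

arcide and uleide present → liool forms (Rx 5).
liool present → irdine forms (Rx 11).
irdine and arcide present → kyeol forms (Rx 8).
arcide and kyeol present → tamine forms (Rx 2).
tamine present → torine forms (Rx 10).
torine present → zelol forms (Rx 7).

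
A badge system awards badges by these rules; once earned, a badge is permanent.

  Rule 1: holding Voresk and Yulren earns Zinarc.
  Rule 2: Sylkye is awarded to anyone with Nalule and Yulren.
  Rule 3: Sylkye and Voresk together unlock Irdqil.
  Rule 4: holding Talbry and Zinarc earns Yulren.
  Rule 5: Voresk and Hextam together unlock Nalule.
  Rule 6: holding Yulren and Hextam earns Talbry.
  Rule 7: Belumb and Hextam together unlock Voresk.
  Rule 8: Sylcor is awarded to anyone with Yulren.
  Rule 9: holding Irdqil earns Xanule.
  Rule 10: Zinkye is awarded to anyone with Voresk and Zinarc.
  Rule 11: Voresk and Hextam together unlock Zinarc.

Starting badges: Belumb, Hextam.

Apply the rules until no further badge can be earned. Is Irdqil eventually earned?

Irdqil would need Sylkye and Voresk (Rule 3), but Sylkye is never earned.

No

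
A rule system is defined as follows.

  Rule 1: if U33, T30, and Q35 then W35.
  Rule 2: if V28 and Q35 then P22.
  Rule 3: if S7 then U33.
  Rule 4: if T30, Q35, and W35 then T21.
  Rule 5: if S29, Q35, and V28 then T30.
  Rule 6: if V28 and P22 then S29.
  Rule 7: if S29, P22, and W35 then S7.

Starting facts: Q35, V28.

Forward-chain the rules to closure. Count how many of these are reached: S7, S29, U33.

1

From V28 and Q35, Rule 2 gives P22.
V28 and P22 hold, so S29 follows (Rule 6).
S7 would need S29, P22, and W35 (Rule 7), but W35 is never established.
S29: reached.
U33 would need S7 (Rule 3), but S7 is never established.
Reached: S29 — 1 of the 3.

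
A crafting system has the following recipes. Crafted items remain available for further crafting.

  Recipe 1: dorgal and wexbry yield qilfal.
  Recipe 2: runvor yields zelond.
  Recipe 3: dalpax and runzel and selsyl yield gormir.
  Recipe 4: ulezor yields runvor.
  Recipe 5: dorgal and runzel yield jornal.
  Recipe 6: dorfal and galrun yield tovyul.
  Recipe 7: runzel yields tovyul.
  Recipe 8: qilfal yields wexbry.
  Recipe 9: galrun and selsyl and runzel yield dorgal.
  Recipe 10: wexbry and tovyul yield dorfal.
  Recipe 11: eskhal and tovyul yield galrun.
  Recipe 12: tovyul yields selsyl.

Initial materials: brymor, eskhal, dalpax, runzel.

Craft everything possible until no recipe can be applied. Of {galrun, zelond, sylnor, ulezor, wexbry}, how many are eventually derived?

1

Using Recipe 7, runzel makes tovyul.
eskhal and tovyul → galrun (Recipe 11).
galrun: reached.
zelond would need runvor (Recipe 2), but runvor is never obtained.
No rule produces sylnor, and it is not given.
No rule produces ulezor, and it is not given.
wexbry would need qilfal (Recipe 8), but qilfal is never obtained.
Reached: galrun — 1 of the 5.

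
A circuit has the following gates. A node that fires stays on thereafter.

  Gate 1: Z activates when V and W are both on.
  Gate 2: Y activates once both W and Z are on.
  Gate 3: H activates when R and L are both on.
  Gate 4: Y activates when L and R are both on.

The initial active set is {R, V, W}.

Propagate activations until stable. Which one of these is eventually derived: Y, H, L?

Y

V and W are on, so Z activates (Gate 1).
Gate 2: W and Z on → Y on.
H would need R and L (Gate 3), but L never turns on. No rule produces L, and it is not given.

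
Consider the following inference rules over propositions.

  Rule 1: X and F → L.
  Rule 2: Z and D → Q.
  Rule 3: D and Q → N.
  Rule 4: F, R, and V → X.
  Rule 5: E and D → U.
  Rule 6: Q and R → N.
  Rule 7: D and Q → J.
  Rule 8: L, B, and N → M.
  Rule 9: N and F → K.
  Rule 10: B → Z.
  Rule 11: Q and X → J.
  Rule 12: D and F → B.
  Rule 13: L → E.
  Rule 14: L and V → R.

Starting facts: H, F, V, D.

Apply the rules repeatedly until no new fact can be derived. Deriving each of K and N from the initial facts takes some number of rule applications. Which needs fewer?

N: From D and F, Rule 12 gives B. B holds, so Z follows (Rule 10). Z and D hold, so Q follows (Rule 2). D and Q hold, so N follows (Rule 3). [4 rule applications]
K: D and F hold, so B follows (Rule 12). B holds, so Z follows (Rule 10). Z and D hold, so Q follows (Rule 2). D and Q hold, so N follows (Rule 3). From N and F, Rule 9 gives K. [5 rule applications]
N needs fewer.

N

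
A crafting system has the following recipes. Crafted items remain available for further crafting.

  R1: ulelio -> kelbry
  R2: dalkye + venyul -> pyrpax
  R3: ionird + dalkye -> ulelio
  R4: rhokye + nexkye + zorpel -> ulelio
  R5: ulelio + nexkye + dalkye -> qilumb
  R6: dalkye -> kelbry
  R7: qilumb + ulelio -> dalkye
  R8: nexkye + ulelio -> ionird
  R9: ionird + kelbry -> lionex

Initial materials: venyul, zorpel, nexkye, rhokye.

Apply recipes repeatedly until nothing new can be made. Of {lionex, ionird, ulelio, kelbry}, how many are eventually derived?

Using R4, rhokye, nexkye, and zorpel make ulelio.
Using R8, nexkye and ulelio make ionird.
ulelio -> kelbry (R1).
Using R9, ionird and kelbry make lionex.
lionex: reached.
ionird: reached.
ulelio: reached.
kelbry: reached.
All 4 are reached.

4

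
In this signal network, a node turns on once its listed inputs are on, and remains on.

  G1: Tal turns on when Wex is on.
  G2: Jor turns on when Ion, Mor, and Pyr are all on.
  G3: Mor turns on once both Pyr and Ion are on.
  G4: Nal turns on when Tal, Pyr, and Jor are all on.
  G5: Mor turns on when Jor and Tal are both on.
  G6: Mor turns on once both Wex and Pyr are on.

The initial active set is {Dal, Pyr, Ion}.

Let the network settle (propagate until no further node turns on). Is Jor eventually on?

G3: Pyr and Ion on → Mor on.
Ion, Mor, and Pyr are on, so Jor turns on (G2).

Yes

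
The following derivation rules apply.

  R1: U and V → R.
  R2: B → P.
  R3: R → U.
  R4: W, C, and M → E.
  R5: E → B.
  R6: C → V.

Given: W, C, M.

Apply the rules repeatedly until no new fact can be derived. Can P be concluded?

From W, C, and M, R4 gives E.
From E, R5 gives B.
From B, R2 gives P.

Yes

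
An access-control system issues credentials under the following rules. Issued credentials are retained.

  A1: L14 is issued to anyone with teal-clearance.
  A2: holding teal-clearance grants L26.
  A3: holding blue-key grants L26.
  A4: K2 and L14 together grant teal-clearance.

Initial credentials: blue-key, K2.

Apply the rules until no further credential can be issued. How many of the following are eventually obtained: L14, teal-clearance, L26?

1

Holding blue-key grants L26 (A3).
L14 would need teal-clearance (A1), but teal-clearance is never granted.
teal-clearance would need K2 and L14 (A4), but L14 is never granted.
L26: reached.
Reached: L26 — 1 of the 3.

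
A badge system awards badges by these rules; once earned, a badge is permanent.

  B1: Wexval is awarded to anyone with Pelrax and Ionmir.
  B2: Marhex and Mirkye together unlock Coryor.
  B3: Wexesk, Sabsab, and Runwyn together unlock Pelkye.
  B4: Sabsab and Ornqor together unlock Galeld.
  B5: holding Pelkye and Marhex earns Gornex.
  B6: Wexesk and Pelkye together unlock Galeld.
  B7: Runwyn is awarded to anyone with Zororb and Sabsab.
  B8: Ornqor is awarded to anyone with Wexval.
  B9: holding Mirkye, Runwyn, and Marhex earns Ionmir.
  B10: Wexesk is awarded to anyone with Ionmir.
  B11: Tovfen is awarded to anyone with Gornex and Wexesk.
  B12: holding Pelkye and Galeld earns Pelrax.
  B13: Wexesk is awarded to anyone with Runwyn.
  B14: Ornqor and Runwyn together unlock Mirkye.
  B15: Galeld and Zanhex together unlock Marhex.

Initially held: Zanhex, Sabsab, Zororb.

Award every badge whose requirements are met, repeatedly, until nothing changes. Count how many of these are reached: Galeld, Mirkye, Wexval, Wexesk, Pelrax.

3

With Zororb and Sabsab, Runwyn is earned (B7).
With Runwyn, Wexesk is earned (B13).
With Wexesk, Sabsab, and Runwyn, Pelkye is earned (B3).
With Wexesk and Pelkye, Galeld is earned (B6).
With Pelkye and Galeld, Pelrax is earned (B12).
Galeld: reached.
Mirkye would need Ornqor and Runwyn (B14), but Ornqor is never earned.
Wexval would need Pelrax and Ionmir (B1), but Ionmir is never earned.
Wexesk: reached.
Pelrax: reached.
Reached: Galeld, Wexesk, and Pelrax — 3 of the 5.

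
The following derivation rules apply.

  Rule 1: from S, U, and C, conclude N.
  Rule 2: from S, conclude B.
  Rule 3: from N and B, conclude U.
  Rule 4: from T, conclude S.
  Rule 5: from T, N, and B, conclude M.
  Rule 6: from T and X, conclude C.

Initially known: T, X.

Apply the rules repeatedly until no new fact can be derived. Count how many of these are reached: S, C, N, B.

From T and X, Rule 6 gives C.
T holds, so S follows (Rule 4).
From S, Rule 2 gives B.
S: reached.
C: reached.
N would need S, U, and C (Rule 1), but U is never established.
B: reached.
Reached: S, C, and B — 3 of the 4.

3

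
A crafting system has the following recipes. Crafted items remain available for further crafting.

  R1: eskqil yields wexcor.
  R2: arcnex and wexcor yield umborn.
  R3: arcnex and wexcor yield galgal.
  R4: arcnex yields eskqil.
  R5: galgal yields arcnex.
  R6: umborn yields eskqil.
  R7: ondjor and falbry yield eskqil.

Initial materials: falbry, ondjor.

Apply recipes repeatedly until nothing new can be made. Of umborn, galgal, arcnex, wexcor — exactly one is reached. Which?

wexcor

ondjor and falbry → eskqil (R7).
Using R1, eskqil makes wexcor.
galgal would need arcnex and wexcor (R3), but arcnex is never obtained. arcnex would need galgal (R5), but galgal is never obtained. umborn would need arcnex and wexcor (R2), but arcnex is never obtained.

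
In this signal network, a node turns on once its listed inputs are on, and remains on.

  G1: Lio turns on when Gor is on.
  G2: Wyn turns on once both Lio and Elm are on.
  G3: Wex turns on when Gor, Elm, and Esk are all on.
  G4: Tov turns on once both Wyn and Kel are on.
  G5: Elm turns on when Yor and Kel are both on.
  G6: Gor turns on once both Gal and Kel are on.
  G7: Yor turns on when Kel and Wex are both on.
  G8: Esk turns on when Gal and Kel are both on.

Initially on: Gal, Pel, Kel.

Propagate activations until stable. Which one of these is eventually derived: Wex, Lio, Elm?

Lio

Gal and Kel are on, so Gor turns on (G6).
Gor is on, so Lio turns on (G1).
Elm would need Yor and Kel (G5), but Yor never turns on. Wex would need Gor, Elm, and Esk (G3), but Elm never turns on.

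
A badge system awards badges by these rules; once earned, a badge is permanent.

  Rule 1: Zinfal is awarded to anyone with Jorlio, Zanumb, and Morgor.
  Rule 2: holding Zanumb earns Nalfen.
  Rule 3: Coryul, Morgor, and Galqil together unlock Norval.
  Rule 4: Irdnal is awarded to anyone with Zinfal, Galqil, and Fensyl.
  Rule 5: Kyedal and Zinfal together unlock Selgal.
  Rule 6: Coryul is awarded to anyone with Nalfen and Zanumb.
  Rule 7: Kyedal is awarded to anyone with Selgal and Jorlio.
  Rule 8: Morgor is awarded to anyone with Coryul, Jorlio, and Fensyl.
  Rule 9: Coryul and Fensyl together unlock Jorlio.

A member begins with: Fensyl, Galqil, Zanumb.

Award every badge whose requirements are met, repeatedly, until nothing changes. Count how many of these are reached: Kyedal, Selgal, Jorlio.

1

With Zanumb, Nalfen is earned (Rule 2).
With Nalfen and Zanumb, Coryul is earned (Rule 6).
With Coryul and Fensyl, Jorlio is earned (Rule 9).
Kyedal would need Selgal and Jorlio (Rule 7), but Selgal is never earned.
Selgal would need Kyedal and Zinfal (Rule 5), but Kyedal is never earned.
Jorlio: reached.
Reached: Jorlio — 1 of the 3.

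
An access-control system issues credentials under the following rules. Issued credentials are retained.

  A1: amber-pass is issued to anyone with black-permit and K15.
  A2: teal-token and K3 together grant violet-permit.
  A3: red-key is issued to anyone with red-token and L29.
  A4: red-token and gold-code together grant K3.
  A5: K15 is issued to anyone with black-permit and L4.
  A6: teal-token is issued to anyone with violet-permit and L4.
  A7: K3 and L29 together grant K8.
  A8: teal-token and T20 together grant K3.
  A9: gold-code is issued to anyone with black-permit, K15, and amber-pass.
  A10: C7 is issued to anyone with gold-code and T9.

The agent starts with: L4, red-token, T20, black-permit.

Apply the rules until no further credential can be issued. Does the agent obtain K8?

K8 would need K3 and L29 (A7), but L29 is never granted.

No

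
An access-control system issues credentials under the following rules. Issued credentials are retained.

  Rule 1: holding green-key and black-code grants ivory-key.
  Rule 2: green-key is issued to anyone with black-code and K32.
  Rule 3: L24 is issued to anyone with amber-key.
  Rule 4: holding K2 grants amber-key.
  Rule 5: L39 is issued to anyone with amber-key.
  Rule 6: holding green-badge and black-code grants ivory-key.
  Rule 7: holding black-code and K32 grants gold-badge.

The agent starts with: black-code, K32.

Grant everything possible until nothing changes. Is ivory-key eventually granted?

Holding black-code and K32 grants green-key (Rule 2).
Holding green-key and black-code grants ivory-key (Rule 1).

Yes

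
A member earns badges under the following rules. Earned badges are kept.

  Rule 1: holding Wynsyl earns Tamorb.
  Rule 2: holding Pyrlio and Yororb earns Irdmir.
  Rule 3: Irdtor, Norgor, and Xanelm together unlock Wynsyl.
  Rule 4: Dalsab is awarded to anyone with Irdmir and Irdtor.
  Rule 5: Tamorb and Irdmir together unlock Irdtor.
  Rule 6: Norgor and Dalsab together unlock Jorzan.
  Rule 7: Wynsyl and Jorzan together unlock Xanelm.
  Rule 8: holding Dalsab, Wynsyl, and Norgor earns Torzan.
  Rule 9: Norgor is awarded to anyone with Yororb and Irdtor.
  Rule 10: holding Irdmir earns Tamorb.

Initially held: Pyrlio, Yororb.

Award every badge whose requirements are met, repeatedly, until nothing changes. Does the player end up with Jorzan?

With Pyrlio and Yororb, Irdmir is earned (Rule 2).
With Irdmir, Tamorb is earned (Rule 10).
With Tamorb and Irdmir, Irdtor is earned (Rule 5).
With Irdmir and Irdtor, Dalsab is earned (Rule 4).
With Yororb and Irdtor, Norgor is earned (Rule 9).
With Norgor and Dalsab, Jorzan is earned (Rule 6).

Yes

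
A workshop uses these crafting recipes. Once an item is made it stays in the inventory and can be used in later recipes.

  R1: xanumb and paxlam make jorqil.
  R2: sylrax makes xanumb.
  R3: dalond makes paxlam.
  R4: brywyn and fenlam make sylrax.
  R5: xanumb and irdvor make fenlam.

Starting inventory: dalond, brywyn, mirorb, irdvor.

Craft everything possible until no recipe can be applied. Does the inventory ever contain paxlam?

Using R3, dalond makes paxlam.

Yes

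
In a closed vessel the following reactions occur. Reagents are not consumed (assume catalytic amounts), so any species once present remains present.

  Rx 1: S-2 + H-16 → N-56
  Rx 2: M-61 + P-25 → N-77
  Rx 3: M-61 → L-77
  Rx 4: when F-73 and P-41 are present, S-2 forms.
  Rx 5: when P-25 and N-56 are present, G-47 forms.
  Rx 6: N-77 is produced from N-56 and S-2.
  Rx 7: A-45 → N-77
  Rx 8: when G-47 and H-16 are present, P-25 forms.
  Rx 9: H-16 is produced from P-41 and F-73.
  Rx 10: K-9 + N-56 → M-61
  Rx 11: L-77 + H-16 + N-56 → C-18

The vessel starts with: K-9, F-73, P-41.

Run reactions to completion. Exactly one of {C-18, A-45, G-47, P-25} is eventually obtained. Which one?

P-41 and F-73 present → H-16 forms (Rx 9).
F-73 and P-41 present → S-2 forms (Rx 4).
S-2 and H-16 present → N-56 forms (Rx 1).
K-9 and N-56 present → M-61 forms (Rx 10).
M-61 present → L-77 forms (Rx 3).
L-77, H-16, and N-56 present → C-18 forms (Rx 11).
No rule produces A-45, and it is not given. P-25 would need G-47 and H-16 (Rx 8), but G-47 never forms. G-47 would need P-25 and N-56 (Rx 5), but P-25 never forms.

C-18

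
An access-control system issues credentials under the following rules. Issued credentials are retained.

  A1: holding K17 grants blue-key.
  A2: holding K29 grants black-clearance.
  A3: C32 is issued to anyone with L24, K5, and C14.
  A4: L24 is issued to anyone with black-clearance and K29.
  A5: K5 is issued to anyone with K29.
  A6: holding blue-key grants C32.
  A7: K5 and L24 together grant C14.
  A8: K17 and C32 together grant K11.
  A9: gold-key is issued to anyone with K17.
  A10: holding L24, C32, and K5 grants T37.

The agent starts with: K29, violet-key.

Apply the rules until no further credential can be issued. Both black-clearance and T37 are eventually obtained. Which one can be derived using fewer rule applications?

black-clearance: Holding K29 grants black-clearance (A2). [1 rule application]
T37: Holding K29 grants black-clearance (A2). Holding K29 grants K5 (A5). Holding black-clearance and K29 grants L24 (A4). Holding K5 and L24 grants C14 (A7). Holding L24, K5, and C14 grants C32 (A3). Holding L24, C32, and K5 grants T37 (A10). [6 rule applications]
black-clearance needs fewer.

black-clearance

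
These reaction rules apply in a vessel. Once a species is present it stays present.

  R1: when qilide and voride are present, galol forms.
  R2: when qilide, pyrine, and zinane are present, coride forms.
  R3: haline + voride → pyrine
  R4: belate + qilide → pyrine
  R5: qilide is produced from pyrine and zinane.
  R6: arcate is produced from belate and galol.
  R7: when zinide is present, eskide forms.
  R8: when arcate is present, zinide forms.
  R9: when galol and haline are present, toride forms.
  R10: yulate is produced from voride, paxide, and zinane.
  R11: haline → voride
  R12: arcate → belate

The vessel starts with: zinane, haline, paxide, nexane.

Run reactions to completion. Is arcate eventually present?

No

arcate would need belate and galol (R6), but belate never forms.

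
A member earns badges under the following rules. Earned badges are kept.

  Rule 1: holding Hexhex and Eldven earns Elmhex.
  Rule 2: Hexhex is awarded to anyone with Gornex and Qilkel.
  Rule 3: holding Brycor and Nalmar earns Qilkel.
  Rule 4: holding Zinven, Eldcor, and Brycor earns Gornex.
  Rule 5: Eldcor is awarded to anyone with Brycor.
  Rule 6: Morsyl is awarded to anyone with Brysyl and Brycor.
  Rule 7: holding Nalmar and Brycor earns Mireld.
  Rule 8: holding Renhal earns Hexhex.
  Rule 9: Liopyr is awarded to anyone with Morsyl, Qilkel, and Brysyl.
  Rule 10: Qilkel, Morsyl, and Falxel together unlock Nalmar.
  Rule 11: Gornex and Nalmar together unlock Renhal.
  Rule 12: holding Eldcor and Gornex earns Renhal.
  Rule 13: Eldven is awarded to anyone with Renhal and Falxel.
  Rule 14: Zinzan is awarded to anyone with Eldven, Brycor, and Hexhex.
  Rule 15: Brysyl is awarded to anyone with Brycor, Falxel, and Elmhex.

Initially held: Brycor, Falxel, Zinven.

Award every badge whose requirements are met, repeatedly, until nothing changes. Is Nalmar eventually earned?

No

Nalmar would need Qilkel, Morsyl, and Falxel (Rule 10), but Qilkel is never earned.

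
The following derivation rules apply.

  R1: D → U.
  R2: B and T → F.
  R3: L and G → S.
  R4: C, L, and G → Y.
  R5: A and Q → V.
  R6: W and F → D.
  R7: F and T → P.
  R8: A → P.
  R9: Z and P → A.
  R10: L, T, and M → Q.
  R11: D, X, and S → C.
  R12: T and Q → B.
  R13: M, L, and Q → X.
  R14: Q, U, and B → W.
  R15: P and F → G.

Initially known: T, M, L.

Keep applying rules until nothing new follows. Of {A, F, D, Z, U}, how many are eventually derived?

L, T, and M hold, so Q follows (R10).
T and Q hold, so B follows (R12).
From B and T, R2 gives F.
A would need Z and P (R9), but Z is never established.
F: reached.
D would need W and F (R6), but W is never established.
No rule produces Z, and it is not given.
U would need D (R1), but D is never established.
Reached: F — 1 of the 5.

1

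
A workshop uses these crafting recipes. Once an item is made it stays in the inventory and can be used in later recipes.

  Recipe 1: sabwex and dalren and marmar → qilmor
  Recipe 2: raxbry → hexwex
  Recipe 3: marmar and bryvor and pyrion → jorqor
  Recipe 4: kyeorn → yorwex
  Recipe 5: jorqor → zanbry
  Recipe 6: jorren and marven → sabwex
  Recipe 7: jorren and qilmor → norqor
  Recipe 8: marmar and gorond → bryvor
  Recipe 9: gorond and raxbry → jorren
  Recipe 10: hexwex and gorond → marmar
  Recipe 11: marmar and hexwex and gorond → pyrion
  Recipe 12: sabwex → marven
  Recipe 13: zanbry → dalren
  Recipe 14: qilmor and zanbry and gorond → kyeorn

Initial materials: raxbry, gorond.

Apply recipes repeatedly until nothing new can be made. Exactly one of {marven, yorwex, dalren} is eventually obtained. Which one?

dalren

Using Recipe 2, raxbry makes hexwex.
Using Recipe 10, hexwex and gorond make marmar.
Using Recipe 11, marmar, hexwex, and gorond make pyrion.
Using Recipe 8, marmar and gorond make bryvor.
Using Recipe 3, marmar, bryvor, and pyrion make jorqor.
jorqor → zanbry (Recipe 5).
zanbry → dalren (Recipe 13).
yorwex would need kyeorn (Recipe 4), but kyeorn is never obtained. marven would need sabwex (Recipe 12), but sabwex is never obtained.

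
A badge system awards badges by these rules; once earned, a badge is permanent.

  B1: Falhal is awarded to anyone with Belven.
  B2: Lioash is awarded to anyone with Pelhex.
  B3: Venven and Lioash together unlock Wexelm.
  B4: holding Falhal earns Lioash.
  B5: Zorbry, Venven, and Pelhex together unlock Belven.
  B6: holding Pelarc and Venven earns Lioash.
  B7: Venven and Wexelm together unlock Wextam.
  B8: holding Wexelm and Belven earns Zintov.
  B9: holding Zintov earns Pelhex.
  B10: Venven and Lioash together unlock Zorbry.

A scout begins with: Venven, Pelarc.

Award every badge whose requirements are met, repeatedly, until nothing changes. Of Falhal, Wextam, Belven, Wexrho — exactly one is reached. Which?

With Pelarc and Venven, Lioash is earned (B6).
With Venven and Lioash, Wexelm is earned (B3).
With Venven and Wexelm, Wextam is earned (B7).
Belven would need Zorbry, Venven, and Pelhex (B5), but Pelhex is never earned. Falhal would need Belven (B1), but Belven is never earned. No rule produces Wexrho, and it is not given.

Wextam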